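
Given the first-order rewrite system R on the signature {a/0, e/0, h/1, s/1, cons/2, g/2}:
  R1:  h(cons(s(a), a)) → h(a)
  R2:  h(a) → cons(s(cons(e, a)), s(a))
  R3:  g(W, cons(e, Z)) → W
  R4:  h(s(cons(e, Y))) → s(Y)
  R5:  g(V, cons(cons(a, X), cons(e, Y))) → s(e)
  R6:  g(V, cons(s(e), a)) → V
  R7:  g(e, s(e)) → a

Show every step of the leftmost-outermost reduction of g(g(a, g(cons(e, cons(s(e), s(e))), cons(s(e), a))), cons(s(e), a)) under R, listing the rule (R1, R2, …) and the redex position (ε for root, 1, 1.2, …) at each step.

a

1. g(g(a, g(cons(e, cons(s(e), s(e))), cons(s(e), a))), cons(s(e), a))  →  g(a, g(cons(e, cons(s(e), s(e))), cons(s(e), a)))   [R6 at ε]
2. g(a, g(cons(e, cons(s(e), s(e))), cons(s(e), a)))  →  g(a, cons(e, cons(s(e), s(e))))   [R6 at 2]
3. g(a, cons(e, cons(s(e), s(e))))  →  a   [R3 at ε]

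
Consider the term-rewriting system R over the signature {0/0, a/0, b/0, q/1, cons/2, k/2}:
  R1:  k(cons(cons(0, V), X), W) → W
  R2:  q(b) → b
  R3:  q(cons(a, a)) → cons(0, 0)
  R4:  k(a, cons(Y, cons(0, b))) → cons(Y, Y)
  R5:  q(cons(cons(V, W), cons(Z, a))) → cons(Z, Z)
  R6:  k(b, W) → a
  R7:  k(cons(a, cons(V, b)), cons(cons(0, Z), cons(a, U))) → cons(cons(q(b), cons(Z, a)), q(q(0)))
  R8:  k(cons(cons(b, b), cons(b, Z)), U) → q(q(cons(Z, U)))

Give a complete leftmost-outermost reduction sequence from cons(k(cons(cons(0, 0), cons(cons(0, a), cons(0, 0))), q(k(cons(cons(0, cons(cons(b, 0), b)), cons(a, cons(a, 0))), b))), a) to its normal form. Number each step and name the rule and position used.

1. cons(k(cons(cons(0, 0), cons(cons(0, a), cons(0, 0))), q(k(cons(cons(0, cons(cons(b, 0), b)), cons(a, cons(a, 0))), b))), a)  →  cons(q(k(cons(cons(0, cons(cons(b, 0), b)), cons(a, cons(a, 0))), b)), a)   [R1 at 1]
2. cons(q(k(cons(cons(0, cons(cons(b, 0), b)), cons(a, cons(a, 0))), b)), a)  →  cons(q(b), a)   [R1 at 1.1]
3. cons(q(b), a)  →  cons(b, a)   [R2 at 1]

cons(b, a)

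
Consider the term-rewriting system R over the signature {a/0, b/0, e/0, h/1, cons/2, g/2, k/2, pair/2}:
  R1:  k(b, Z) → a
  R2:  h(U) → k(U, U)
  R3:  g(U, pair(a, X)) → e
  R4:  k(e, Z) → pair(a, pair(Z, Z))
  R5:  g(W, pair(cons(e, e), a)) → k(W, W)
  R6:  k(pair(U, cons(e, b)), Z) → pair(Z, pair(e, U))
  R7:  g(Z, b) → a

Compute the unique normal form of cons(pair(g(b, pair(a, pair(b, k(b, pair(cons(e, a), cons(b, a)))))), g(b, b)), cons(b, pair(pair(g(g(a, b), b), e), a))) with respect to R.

1. cons(pair(g(b, pair(a, pair(b, k(b, pair(cons(e, a), cons(b, a)))))), g(b, b)), cons(b, pair(pair(g(g(a, b), b), e), a)))  →  cons(pair(e, g(b, b)), cons(b, pair(pair(g(g(a, b), b), e), a)))   [R3 at 1.1]
2. cons(pair(e, g(b, b)), cons(b, pair(pair(g(g(a, b), b), e), a)))  →  cons(pair(e, a), cons(b, pair(pair(g(g(a, b), b), e), a)))   [R7 at 1.2]
3. cons(pair(e, a), cons(b, pair(pair(g(g(a, b), b), e), a)))  →  cons(pair(e, a), cons(b, pair(pair(a, e), a)))   [R7 at 2.2.1.1]

cons(pair(e, a), cons(b, pair(pair(a, e), a)))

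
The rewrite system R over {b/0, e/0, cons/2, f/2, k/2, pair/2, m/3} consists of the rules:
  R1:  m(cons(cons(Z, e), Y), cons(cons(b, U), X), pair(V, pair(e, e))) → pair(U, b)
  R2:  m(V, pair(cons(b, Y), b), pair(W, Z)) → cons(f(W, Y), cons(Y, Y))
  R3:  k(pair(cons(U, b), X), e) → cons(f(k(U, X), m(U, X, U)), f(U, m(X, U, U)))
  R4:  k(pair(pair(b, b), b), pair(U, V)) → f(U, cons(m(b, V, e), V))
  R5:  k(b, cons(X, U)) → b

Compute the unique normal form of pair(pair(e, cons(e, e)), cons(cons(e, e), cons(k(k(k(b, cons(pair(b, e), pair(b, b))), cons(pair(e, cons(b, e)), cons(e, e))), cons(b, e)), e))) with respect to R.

1. pair(pair(e, cons(e, e)), cons(cons(e, e), cons(k(k(k(b, cons(pair(b, e), pair(b, b))), cons(pair(e, cons(b, e)), cons(e, e))), cons(b, e)), e)))  →  pair(pair(e, cons(e, e)), cons(cons(e, e), cons(k(k(b, cons(pair(e, cons(b, e)), cons(e, e))), cons(b, e)), e)))   [R5 at 2.2.1.1.1]
2. pair(pair(e, cons(e, e)), cons(cons(e, e), cons(k(k(b, cons(pair(e, cons(b, e)), cons(e, e))), cons(b, e)), e)))  →  pair(pair(e, cons(e, e)), cons(cons(e, e), cons(k(b, cons(b, e)), e)))   [R5 at 2.2.1.1]
3. pair(pair(e, cons(e, e)), cons(cons(e, e), cons(k(b, cons(b, e)), e)))  →  pair(pair(e, cons(e, e)), cons(cons(e, e), cons(b, e)))   [R5 at 2.2.1]

pair(pair(e, cons(e, e)), cons(cons(e, e), cons(b, e)))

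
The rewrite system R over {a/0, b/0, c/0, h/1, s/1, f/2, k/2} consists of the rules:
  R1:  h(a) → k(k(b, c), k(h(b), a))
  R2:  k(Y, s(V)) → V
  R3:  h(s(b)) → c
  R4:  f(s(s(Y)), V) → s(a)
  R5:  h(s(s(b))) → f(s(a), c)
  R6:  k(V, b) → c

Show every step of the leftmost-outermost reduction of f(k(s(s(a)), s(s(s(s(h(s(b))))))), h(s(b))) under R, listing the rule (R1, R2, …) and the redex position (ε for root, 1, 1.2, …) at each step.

s(a)

1. f(k(s(s(a)), s(s(s(s(h(s(b))))))), h(s(b)))  →  f(s(s(s(h(s(b))))), h(s(b)))   [R2 at 1]
2. f(s(s(s(h(s(b))))), h(s(b)))  →  s(a)   [R4 at ε]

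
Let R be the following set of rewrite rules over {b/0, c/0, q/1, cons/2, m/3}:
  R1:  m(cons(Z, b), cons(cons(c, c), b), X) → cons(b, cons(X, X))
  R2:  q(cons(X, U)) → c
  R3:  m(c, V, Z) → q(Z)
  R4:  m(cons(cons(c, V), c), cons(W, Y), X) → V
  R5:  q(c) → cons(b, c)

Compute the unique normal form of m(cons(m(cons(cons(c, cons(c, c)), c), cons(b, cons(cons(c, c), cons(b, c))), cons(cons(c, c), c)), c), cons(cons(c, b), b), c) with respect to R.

c

1. m(cons(m(cons(cons(c, cons(c, c)), c), cons(b, cons(cons(c, c), cons(b, c))), cons(cons(c, c), c)), c), cons(cons(c, b), b), c)  →  m(cons(cons(c, c), c), cons(cons(c, b), b), c)   [R4 at 1.1]
2. m(cons(cons(c, c), c), cons(cons(c, b), b), c)  →  c   [R4 at ε]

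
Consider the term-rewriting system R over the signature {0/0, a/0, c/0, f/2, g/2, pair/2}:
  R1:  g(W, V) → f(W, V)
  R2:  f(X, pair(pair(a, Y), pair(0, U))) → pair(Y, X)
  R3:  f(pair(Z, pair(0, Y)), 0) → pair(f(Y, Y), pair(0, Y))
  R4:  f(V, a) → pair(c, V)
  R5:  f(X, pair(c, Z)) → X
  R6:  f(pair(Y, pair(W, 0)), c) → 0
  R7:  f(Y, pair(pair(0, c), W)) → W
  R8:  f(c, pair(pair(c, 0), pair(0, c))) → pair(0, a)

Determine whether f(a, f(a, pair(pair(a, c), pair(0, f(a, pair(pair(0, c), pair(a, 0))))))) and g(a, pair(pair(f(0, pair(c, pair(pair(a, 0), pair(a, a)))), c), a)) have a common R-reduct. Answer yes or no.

Reduce t₁ = f(a, f(a, pair(pair(a, c), pair(0, f(a, pair(pair(0, c), pair(a, 0))))))):
1. f(a, f(a, pair(pair(a, c), pair(0, f(a, pair(pair(0, c), pair(a, 0)))))))  →  f(a, pair(c, a))   [R2 at 2]
2. f(a, pair(c, a))  →  a   [R5 at ε]

Reduce t₂ = g(a, pair(pair(f(0, pair(c, pair(pair(a, 0), pair(a, a)))), c), a)):
1. g(a, pair(pair(f(0, pair(c, pair(pair(a, 0), pair(a, a)))), c), a))  →  f(a, pair(pair(f(0, pair(c, pair(pair(a, 0), pair(a, a)))), c), a))   [R1 at ε]
2. f(a, pair(pair(f(0, pair(c, pair(pair(a, 0), pair(a, a)))), c), a))  →  f(a, pair(pair(0, c), a))   [R5 at 2.1.1]
3. f(a, pair(pair(0, c), a))  →  a   [R7 at ε]

yes — NF(t₁) = a, NF(t₂) = a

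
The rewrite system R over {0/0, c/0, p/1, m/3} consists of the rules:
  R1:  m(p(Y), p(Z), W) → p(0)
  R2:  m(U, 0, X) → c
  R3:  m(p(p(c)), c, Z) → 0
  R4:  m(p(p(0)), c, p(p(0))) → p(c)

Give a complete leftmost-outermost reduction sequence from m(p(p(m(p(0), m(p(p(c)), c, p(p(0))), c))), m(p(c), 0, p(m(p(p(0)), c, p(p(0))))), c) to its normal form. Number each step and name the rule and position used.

1. m(p(p(m(p(0), m(p(p(c)), c, p(p(0))), c))), m(p(c), 0, p(m(p(p(0)), c, p(p(0))))), c)  →  m(p(p(m(p(0), 0, c))), m(p(c), 0, p(m(p(p(0)), c, p(p(0))))), c)   [R3 at 1.1.1.2]
2. m(p(p(m(p(0), 0, c))), m(p(c), 0, p(m(p(p(0)), c, p(p(0))))), c)  →  m(p(p(c)), m(p(c), 0, p(m(p(p(0)), c, p(p(0))))), c)   [R2 at 1.1.1]
3. m(p(p(c)), m(p(c), 0, p(m(p(p(0)), c, p(p(0))))), c)  →  m(p(p(c)), c, c)   [R2 at 2]
4. m(p(p(c)), c, c)  →  0   [R3 at ε]

0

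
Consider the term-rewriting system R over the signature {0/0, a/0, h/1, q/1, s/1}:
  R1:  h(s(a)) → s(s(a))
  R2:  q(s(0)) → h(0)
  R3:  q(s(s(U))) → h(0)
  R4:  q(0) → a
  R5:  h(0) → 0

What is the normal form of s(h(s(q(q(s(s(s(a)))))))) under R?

1. s(h(s(q(q(s(s(s(a))))))))  →  s(h(s(q(h(0)))))   [R3 at 1.1.1.1]
2. s(h(s(q(h(0)))))  →  s(h(s(q(0))))   [R5 at 1.1.1.1]
3. s(h(s(q(0))))  →  s(h(s(a)))   [R4 at 1.1.1]
4. s(h(s(a)))  →  s(s(s(a)))   [R1 at 1]

s(s(s(a)))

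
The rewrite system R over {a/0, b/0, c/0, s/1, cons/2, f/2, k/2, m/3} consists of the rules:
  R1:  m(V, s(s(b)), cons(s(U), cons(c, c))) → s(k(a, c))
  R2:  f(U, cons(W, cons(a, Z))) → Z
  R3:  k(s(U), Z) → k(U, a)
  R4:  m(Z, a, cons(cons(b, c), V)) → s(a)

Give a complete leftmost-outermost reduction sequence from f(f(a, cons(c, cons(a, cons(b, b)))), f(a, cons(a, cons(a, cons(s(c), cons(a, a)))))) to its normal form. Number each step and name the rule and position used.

1. f(f(a, cons(c, cons(a, cons(b, b)))), f(a, cons(a, cons(a, cons(s(c), cons(a, a))))))  →  f(cons(b, b), f(a, cons(a, cons(a, cons(s(c), cons(a, a))))))   [R2 at 1]
2. f(cons(b, b), f(a, cons(a, cons(a, cons(s(c), cons(a, a))))))  →  f(cons(b, b), cons(s(c), cons(a, a)))   [R2 at 2]
3. f(cons(b, b), cons(s(c), cons(a, a)))  →  a   [R2 at ε]

a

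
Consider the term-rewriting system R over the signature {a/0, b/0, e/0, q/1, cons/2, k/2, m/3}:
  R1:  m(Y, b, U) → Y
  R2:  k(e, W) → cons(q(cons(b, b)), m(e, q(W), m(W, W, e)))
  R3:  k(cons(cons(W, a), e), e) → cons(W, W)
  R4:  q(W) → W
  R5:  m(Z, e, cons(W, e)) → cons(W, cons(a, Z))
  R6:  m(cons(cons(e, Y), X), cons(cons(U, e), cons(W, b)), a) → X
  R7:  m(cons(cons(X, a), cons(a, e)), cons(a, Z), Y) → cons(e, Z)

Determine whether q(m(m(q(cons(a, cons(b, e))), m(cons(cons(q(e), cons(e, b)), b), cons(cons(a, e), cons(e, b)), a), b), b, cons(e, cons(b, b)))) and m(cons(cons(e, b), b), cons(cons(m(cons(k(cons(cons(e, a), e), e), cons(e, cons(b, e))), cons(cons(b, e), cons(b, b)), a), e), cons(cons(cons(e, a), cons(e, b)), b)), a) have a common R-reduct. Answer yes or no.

Reduce t₁ = q(m(m(q(cons(a, cons(b, e))), m(cons(cons(q(e), cons(e, b)), b), cons(cons(a, e), cons(e, b)), a), b), b, cons(e, cons(b, b)))):
1. q(m(m(q(cons(a, cons(b, e))), m(cons(cons(q(e), cons(e, b)), b), cons(cons(a, e), cons(e, b)), a), b), b, cons(e, cons(b, b))))  →  m(m(q(cons(a, cons(b, e))), m(cons(cons(q(e), cons(e, b)), b), cons(cons(a, e), cons(e, b)), a), b), b, cons(e, cons(b, b)))   [R4 at ε]
2. m(m(q(cons(a, cons(b, e))), m(cons(cons(q(e), cons(e, b)), b), cons(cons(a, e), cons(e, b)), a), b), b, cons(e, cons(b, b)))  →  m(q(cons(a, cons(b, e))), m(cons(cons(q(e), cons(e, b)), b), cons(cons(a, e), cons(e, b)), a), b)   [R1 at ε]
3. m(q(cons(a, cons(b, e))), m(cons(cons(q(e), cons(e, b)), b), cons(cons(a, e), cons(e, b)), a), b)  →  m(cons(a, cons(b, e)), m(cons(cons(q(e), cons(e, b)), b), cons(cons(a, e), cons(e, b)), a), b)   [R4 at 1]
4. m(cons(a, cons(b, e)), m(cons(cons(q(e), cons(e, b)), b), cons(cons(a, e), cons(e, b)), a), b)  →  m(cons(a, cons(b, e)), m(cons(cons(e, cons(e, b)), b), cons(cons(a, e), cons(e, b)), a), b)   [R4 at 2.1.1.1]
5. m(cons(a, cons(b, e)), m(cons(cons(e, cons(e, b)), b), cons(cons(a, e), cons(e, b)), a), b)  →  m(cons(a, cons(b, e)), b, b)   [R6 at 2]
6. m(cons(a, cons(b, e)), b, b)  →  cons(a, cons(b, e))   [R1 at ε]

Reduce t₂ = m(cons(cons(e, b), b), cons(cons(m(cons(k(cons(cons(e, a), e), e), cons(e, cons(b, e))), cons(cons(b, e), cons(b, b)), a), e), cons(cons(cons(e, a), cons(e, b)), b)), a):
1. m(cons(cons(e, b), b), cons(cons(m(cons(k(cons(cons(e, a), e), e), cons(e, cons(b, e))), cons(cons(b, e), cons(b, b)), a), e), cons(cons(cons(e, a), cons(e, b)), b)), a)  →  b   [R6 at ε]

no — NF(t₁) = cons(a, cons(b, e)), NF(t₂) = b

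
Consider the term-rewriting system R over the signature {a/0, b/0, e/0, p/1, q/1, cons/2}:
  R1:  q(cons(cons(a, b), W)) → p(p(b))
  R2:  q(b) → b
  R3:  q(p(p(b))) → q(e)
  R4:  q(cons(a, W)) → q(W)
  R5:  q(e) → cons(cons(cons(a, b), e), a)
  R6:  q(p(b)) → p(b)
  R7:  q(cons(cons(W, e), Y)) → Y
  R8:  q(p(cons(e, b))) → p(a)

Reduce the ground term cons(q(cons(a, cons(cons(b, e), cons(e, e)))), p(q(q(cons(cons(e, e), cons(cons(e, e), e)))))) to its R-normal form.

cons(cons(e, e), p(e))

1. cons(q(cons(a, cons(cons(b, e), cons(e, e)))), p(q(q(cons(cons(e, e), cons(cons(e, e), e))))))  →  cons(q(cons(cons(b, e), cons(e, e))), p(q(q(cons(cons(e, e), cons(cons(e, e), e))))))   [R4 at 1]
2. cons(q(cons(cons(b, e), cons(e, e))), p(q(q(cons(cons(e, e), cons(cons(e, e), e))))))  →  cons(cons(e, e), p(q(q(cons(cons(e, e), cons(cons(e, e), e))))))   [R7 at 1]
3. cons(cons(e, e), p(q(q(cons(cons(e, e), cons(cons(e, e), e))))))  →  cons(cons(e, e), p(q(cons(cons(e, e), e))))   [R7 at 2.1.1]
4. cons(cons(e, e), p(q(cons(cons(e, e), e))))  →  cons(cons(e, e), p(e))   [R7 at 2.1]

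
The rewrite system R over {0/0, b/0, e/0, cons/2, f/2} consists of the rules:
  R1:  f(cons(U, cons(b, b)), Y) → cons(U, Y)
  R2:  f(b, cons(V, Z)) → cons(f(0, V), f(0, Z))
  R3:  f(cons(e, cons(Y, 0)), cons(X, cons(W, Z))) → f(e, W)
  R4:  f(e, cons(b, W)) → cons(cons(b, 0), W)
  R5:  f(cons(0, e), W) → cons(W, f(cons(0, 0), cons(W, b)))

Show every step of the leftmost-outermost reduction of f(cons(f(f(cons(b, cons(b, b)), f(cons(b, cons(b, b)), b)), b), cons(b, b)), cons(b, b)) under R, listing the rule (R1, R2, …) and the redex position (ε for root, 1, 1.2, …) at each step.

cons(cons(b, b), cons(b, b))

1. f(cons(f(f(cons(b, cons(b, b)), f(cons(b, cons(b, b)), b)), b), cons(b, b)), cons(b, b))  →  cons(f(f(cons(b, cons(b, b)), f(cons(b, cons(b, b)), b)), b), cons(b, b))   [R1 at ε]
2. cons(f(f(cons(b, cons(b, b)), f(cons(b, cons(b, b)), b)), b), cons(b, b))  →  cons(f(cons(b, f(cons(b, cons(b, b)), b)), b), cons(b, b))   [R1 at 1.1]
3. cons(f(cons(b, f(cons(b, cons(b, b)), b)), b), cons(b, b))  →  cons(f(cons(b, cons(b, b)), b), cons(b, b))   [R1 at 1.1.2]
4. cons(f(cons(b, cons(b, b)), b), cons(b, b))  →  cons(cons(b, b), cons(b, b))   [R1 at 1]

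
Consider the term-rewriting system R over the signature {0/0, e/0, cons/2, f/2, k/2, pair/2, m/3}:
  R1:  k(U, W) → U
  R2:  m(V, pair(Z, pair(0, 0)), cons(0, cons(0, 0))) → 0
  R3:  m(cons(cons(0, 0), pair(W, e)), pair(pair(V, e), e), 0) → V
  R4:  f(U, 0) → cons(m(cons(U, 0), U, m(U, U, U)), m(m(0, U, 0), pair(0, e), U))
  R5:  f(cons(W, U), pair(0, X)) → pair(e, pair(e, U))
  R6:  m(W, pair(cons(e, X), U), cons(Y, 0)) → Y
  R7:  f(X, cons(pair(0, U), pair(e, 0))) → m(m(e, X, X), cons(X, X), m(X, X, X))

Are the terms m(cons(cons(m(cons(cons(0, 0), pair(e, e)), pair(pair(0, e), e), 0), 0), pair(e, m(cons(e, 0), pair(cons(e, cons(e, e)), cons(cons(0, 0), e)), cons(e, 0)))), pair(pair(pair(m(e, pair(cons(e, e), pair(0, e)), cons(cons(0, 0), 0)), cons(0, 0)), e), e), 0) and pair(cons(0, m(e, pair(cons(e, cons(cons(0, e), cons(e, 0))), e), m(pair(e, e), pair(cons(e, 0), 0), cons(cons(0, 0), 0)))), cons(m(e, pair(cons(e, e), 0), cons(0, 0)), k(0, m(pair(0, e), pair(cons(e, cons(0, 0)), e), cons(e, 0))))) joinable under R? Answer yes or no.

Reduce t₁ = m(cons(cons(m(cons(cons(0, 0), pair(e, e)), pair(pair(0, e), e), 0), 0), pair(e, m(cons(e, 0), pair(cons(e, cons(e, e)), cons(cons(0, 0), e)), cons(e, 0)))), pair(pair(pair(m(e, pair(cons(e, e), pair(0, e)), cons(cons(0, 0), 0)), cons(0, 0)), e), e), 0):
1. m(cons(cons(m(cons(cons(0, 0), pair(e, e)), pair(pair(0, e), e), 0), 0), pair(e, m(cons(e, 0), pair(cons(e, cons(e, e)), cons(cons(0, 0), e)), cons(e, 0)))), pair(pair(pair(m(e, pair(cons(e, e), pair(0, e)), cons(cons(0, 0), 0)), cons(0, 0)), e), e), 0)  →  m(cons(cons(0, 0), pair(e, m(cons(e, 0), pair(cons(e, cons(e, e)), cons(cons(0, 0), e)), cons(e, 0)))), pair(pair(pair(m(e, pair(cons(e, e), pair(0, e)), cons(cons(0, 0), 0)), cons(0, 0)), e), e), 0)   [R3 at 1.1.1]
2. m(cons(cons(0, 0), pair(e, m(cons(e, 0), pair(cons(e, cons(e, e)), cons(cons(0, 0), e)), cons(e, 0)))), pair(pair(pair(m(e, pair(cons(e, e), pair(0, e)), cons(cons(0, 0), 0)), cons(0, 0)), e), e), 0)  →  m(cons(cons(0, 0), pair(e, e)), pair(pair(pair(m(e, pair(cons(e, e), pair(0, e)), cons(cons(0, 0), 0)), cons(0, 0)), e), e), 0)   [R6 at 1.2.2]
3. m(cons(cons(0, 0), pair(e, e)), pair(pair(pair(m(e, pair(cons(e, e), pair(0, e)), cons(cons(0, 0), 0)), cons(0, 0)), e), e), 0)  →  pair(m(e, pair(cons(e, e), pair(0, e)), cons(cons(0, 0), 0)), cons(0, 0))   [R3 at ε]
4. pair(m(e, pair(cons(e, e), pair(0, e)), cons(cons(0, 0), 0)), cons(0, 0))  →  pair(cons(0, 0), cons(0, 0))   [R6 at 1]

Reduce t₂ = pair(cons(0, m(e, pair(cons(e, cons(cons(0, e), cons(e, 0))), e), m(pair(e, e), pair(cons(e, 0), 0), cons(cons(0, 0), 0)))), cons(m(e, pair(cons(e, e), 0), cons(0, 0)), k(0, m(pair(0, e), pair(cons(e, cons(0, 0)), e), cons(e, 0))))):
1. pair(cons(0, m(e, pair(cons(e, cons(cons(0, e), cons(e, 0))), e), m(pair(e, e), pair(cons(e, 0), 0), cons(cons(0, 0), 0)))), cons(m(e, pair(cons(e, e), 0), cons(0, 0)), k(0, m(pair(0, e), pair(cons(e, cons(0, 0)), e), cons(e, 0)))))  →  pair(cons(0, m(e, pair(cons(e, cons(cons(0, e), cons(e, 0))), e), cons(0, 0))), cons(m(e, pair(cons(e, e), 0), cons(0, 0)), k(0, m(pair(0, e), pair(cons(e, cons(0, 0)), e), cons(e, 0)))))   [R6 at 1.2.3]
2. pair(cons(0, m(e, pair(cons(e, cons(cons(0, e), cons(e, 0))), e), cons(0, 0))), cons(m(e, pair(cons(e, e), 0), cons(0, 0)), k(0, m(pair(0, e), pair(cons(e, cons(0, 0)), e), cons(e, 0)))))  →  pair(cons(0, 0), cons(m(e, pair(cons(e, e), 0), cons(0, 0)), k(0, m(pair(0, e), pair(cons(e, cons(0, 0)), e), cons(e, 0)))))   [R6 at 1.2]
3. pair(cons(0, 0), cons(m(e, pair(cons(e, e), 0), cons(0, 0)), k(0, m(pair(0, e), pair(cons(e, cons(0, 0)), e), cons(e, 0)))))  →  pair(cons(0, 0), cons(0, k(0, m(pair(0, e), pair(cons(e, cons(0, 0)), e), cons(e, 0)))))   [R6 at 2.1]
4. pair(cons(0, 0), cons(0, k(0, m(pair(0, e), pair(cons(e, cons(0, 0)), e), cons(e, 0)))))  →  pair(cons(0, 0), cons(0, 0))   [R1 at 2.2]

yes — NF(t₁) = pair(cons(0, 0), cons(0, 0)), NF(t₂) = pair(cons(0, 0), cons(0, 0))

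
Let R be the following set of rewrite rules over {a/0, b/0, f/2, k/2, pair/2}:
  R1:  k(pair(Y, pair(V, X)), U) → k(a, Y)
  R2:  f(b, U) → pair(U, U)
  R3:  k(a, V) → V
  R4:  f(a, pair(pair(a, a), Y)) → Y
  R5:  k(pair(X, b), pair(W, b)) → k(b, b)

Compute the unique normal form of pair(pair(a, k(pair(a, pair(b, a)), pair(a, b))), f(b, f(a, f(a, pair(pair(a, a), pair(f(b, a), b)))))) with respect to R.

1. pair(pair(a, k(pair(a, pair(b, a)), pair(a, b))), f(b, f(a, f(a, pair(pair(a, a), pair(f(b, a), b))))))  →  pair(pair(a, k(a, a)), f(b, f(a, f(a, pair(pair(a, a), pair(f(b, a), b))))))   [R1 at 1.2]
2. pair(pair(a, k(a, a)), f(b, f(a, f(a, pair(pair(a, a), pair(f(b, a), b))))))  →  pair(pair(a, a), f(b, f(a, f(a, pair(pair(a, a), pair(f(b, a), b))))))   [R3 at 1.2]
3. pair(pair(a, a), f(b, f(a, f(a, pair(pair(a, a), pair(f(b, a), b))))))  →  pair(pair(a, a), pair(f(a, f(a, pair(pair(a, a), pair(f(b, a), b)))), f(a, f(a, pair(pair(a, a), pair(f(b, a), b))))))   [R2 at 2]
4. pair(pair(a, a), pair(f(a, f(a, pair(pair(a, a), pair(f(b, a), b)))), f(a, f(a, pair(pair(a, a), pair(f(b, a), b))))))  →  pair(pair(a, a), pair(f(a, pair(f(b, a), b)), f(a, f(a, pair(pair(a, a), pair(f(b, a), b))))))   [R4 at 2.1.2]
5. pair(pair(a, a), pair(f(a, pair(f(b, a), b)), f(a, f(a, pair(pair(a, a), pair(f(b, a), b))))))  →  pair(pair(a, a), pair(f(a, pair(pair(a, a), b)), f(a, f(a, pair(pair(a, a), pair(f(b, a), b))))))   [R2 at 2.1.2.1]
6. pair(pair(a, a), pair(f(a, pair(pair(a, a), b)), f(a, f(a, pair(pair(a, a), pair(f(b, a), b))))))  →  pair(pair(a, a), pair(b, f(a, f(a, pair(pair(a, a), pair(f(b, a), b))))))   [R4 at 2.1]
7. pair(pair(a, a), pair(b, f(a, f(a, pair(pair(a, a), pair(f(b, a), b))))))  →  pair(pair(a, a), pair(b, f(a, pair(f(b, a), b))))   [R4 at 2.2.2]
8. pair(pair(a, a), pair(b, f(a, pair(f(b, a), b))))  →  pair(pair(a, a), pair(b, f(a, pair(pair(a, a), b))))   [R2 at 2.2.2.1]
9. pair(pair(a, a), pair(b, f(a, pair(pair(a, a), b))))  →  pair(pair(a, a), pair(b, b))   [R4 at 2.2]

pair(pair(a, a), pair(b, b))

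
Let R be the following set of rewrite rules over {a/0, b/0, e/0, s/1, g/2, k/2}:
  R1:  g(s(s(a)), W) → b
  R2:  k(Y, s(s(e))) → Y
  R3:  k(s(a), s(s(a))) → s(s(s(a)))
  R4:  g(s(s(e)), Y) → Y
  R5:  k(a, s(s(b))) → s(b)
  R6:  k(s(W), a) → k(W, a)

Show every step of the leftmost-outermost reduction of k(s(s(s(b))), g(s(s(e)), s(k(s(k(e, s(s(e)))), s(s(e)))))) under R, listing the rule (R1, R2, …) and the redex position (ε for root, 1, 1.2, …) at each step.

s(s(s(b)))

1. k(s(s(s(b))), g(s(s(e)), s(k(s(k(e, s(s(e)))), s(s(e))))))  →  k(s(s(s(b))), s(k(s(k(e, s(s(e)))), s(s(e)))))   [R4 at 2]
2. k(s(s(s(b))), s(k(s(k(e, s(s(e)))), s(s(e)))))  →  k(s(s(s(b))), s(s(k(e, s(s(e))))))   [R2 at 2.1]
3. k(s(s(s(b))), s(s(k(e, s(s(e))))))  →  k(s(s(s(b))), s(s(e)))   [R2 at 2.1.1]
4. k(s(s(s(b))), s(s(e)))  →  s(s(s(b)))   [R2 at ε]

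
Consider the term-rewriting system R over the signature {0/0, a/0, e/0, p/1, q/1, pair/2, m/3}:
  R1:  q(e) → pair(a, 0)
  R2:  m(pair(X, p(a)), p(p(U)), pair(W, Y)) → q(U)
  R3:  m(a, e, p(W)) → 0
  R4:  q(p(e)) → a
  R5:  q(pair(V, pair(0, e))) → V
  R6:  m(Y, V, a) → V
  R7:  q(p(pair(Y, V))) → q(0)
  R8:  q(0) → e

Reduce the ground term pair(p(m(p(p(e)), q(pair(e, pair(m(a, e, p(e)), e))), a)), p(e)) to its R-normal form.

1. pair(p(m(p(p(e)), q(pair(e, pair(m(a, e, p(e)), e))), a)), p(e))  →  pair(p(q(pair(e, pair(m(a, e, p(e)), e)))), p(e))   [R6 at 1.1]
2. pair(p(q(pair(e, pair(m(a, e, p(e)), e)))), p(e))  →  pair(p(q(pair(e, pair(0, e)))), p(e))   [R3 at 1.1.1.2.1]
3. pair(p(q(pair(e, pair(0, e)))), p(e))  →  pair(p(e), p(e))   [R5 at 1.1]

pair(p(e), p(e))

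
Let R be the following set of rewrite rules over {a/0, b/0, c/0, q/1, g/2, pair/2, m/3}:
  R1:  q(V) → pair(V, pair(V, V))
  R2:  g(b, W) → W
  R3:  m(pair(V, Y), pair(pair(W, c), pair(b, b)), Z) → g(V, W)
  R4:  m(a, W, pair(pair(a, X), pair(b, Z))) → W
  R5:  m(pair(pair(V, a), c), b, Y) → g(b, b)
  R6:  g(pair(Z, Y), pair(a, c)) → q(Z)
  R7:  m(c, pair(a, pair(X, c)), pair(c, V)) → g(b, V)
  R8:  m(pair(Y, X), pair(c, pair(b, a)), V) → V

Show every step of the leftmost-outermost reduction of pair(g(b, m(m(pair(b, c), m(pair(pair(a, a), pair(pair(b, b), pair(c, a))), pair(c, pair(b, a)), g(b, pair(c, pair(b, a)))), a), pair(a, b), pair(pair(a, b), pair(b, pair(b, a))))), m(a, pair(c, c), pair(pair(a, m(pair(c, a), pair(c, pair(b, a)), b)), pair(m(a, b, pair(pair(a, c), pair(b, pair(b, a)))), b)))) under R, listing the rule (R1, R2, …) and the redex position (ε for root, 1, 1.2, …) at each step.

pair(pair(a, b), pair(c, c))

1. pair(g(b, m(m(pair(b, c), m(pair(pair(a, a), pair(pair(b, b), pair(c, a))), pair(c, pair(b, a)), g(b, pair(c, pair(b, a)))), a), pair(a, b), pair(pair(a, b), pair(b, pair(b, a))))), m(a, pair(c, c), pair(pair(a, m(pair(c, a), pair(c, pair(b, a)), b)), pair(m(a, b, pair(pair(a, c), pair(b, pair(b, a)))), b))))  →  pair(m(m(pair(b, c), m(pair(pair(a, a), pair(pair(b, b), pair(c, a))), pair(c, pair(b, a)), g(b, pair(c, pair(b, a)))), a), pair(a, b), pair(pair(a, b), pair(b, pair(b, a)))), m(a, pair(c, c), pair(pair(a, m(pair(c, a), pair(c, pair(b, a)), b)), pair(m(a, b, pair(pair(a, c), pair(b, pair(b, a)))), b))))   [R2 at 1]
2. pair(m(m(pair(b, c), m(pair(pair(a, a), pair(pair(b, b), pair(c, a))), pair(c, pair(b, a)), g(b, pair(c, pair(b, a)))), a), pair(a, b), pair(pair(a, b), pair(b, pair(b, a)))), m(a, pair(c, c), pair(pair(a, m(pair(c, a), pair(c, pair(b, a)), b)), pair(m(a, b, pair(pair(a, c), pair(b, pair(b, a)))), b))))  →  pair(m(m(pair(b, c), g(b, pair(c, pair(b, a))), a), pair(a, b), pair(pair(a, b), pair(b, pair(b, a)))), m(a, pair(c, c), pair(pair(a, m(pair(c, a), pair(c, pair(b, a)), b)), pair(m(a, b, pair(pair(a, c), pair(b, pair(b, a)))), b))))   [R8 at 1.1.2]
3. pair(m(m(pair(b, c), g(b, pair(c, pair(b, a))), a), pair(a, b), pair(pair(a, b), pair(b, pair(b, a)))), m(a, pair(c, c), pair(pair(a, m(pair(c, a), pair(c, pair(b, a)), b)), pair(m(a, b, pair(pair(a, c), pair(b, pair(b, a)))), b))))  →  pair(m(m(pair(b, c), pair(c, pair(b, a)), a), pair(a, b), pair(pair(a, b), pair(b, pair(b, a)))), m(a, pair(c, c), pair(pair(a, m(pair(c, a), pair(c, pair(b, a)), b)), pair(m(a, b, pair(pair(a, c), pair(b, pair(b, a)))), b))))   [R2 at 1.1.2]
4. pair(m(m(pair(b, c), pair(c, pair(b, a)), a), pair(a, b), pair(pair(a, b), pair(b, pair(b, a)))), m(a, pair(c, c), pair(pair(a, m(pair(c, a), pair(c, pair(b, a)), b)), pair(m(a, b, pair(pair(a, c), pair(b, pair(b, a)))), b))))  →  pair(m(a, pair(a, b), pair(pair(a, b), pair(b, pair(b, a)))), m(a, pair(c, c), pair(pair(a, m(pair(c, a), pair(c, pair(b, a)), b)), pair(m(a, b, pair(pair(a, c), pair(b, pair(b, a)))), b))))   [R8 at 1.1]
5. pair(m(a, pair(a, b), pair(pair(a, b), pair(b, pair(b, a)))), m(a, pair(c, c), pair(pair(a, m(pair(c, a), pair(c, pair(b, a)), b)), pair(m(a, b, pair(pair(a, c), pair(b, pair(b, a)))), b))))  →  pair(pair(a, b), m(a, pair(c, c), pair(pair(a, m(pair(c, a), pair(c, pair(b, a)), b)), pair(m(a, b, pair(pair(a, c), pair(b, pair(b, a)))), b))))   [R4 at 1]
6. pair(pair(a, b), m(a, pair(c, c), pair(pair(a, m(pair(c, a), pair(c, pair(b, a)), b)), pair(m(a, b, pair(pair(a, c), pair(b, pair(b, a)))), b))))  →  pair(pair(a, b), m(a, pair(c, c), pair(pair(a, b), pair(m(a, b, pair(pair(a, c), pair(b, pair(b, a)))), b))))   [R8 at 2.3.1.2]
7. pair(pair(a, b), m(a, pair(c, c), pair(pair(a, b), pair(m(a, b, pair(pair(a, c), pair(b, pair(b, a)))), b))))  →  pair(pair(a, b), m(a, pair(c, c), pair(pair(a, b), pair(b, b))))   [R4 at 2.3.2.1]
8. pair(pair(a, b), m(a, pair(c, c), pair(pair(a, b), pair(b, b))))  →  pair(pair(a, b), pair(c, c))   [R4 at 2]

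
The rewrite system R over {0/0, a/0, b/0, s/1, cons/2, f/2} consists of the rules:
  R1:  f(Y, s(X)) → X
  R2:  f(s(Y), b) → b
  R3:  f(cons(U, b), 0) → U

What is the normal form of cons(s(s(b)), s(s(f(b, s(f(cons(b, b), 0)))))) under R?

cons(s(s(b)), s(s(b)))

1. cons(s(s(b)), s(s(f(b, s(f(cons(b, b), 0))))))  →  cons(s(s(b)), s(s(f(cons(b, b), 0))))   [R1 at 2.1.1]
2. cons(s(s(b)), s(s(f(cons(b, b), 0))))  →  cons(s(s(b)), s(s(b)))   [R3 at 2.1.1]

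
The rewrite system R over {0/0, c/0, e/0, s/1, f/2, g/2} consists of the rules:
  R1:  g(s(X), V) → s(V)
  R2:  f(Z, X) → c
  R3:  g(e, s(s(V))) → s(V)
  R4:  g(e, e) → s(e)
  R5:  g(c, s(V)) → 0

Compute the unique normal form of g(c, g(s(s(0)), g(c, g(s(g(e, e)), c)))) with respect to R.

0

1. g(c, g(s(s(0)), g(c, g(s(g(e, e)), c))))  →  g(c, s(g(c, g(s(g(e, e)), c))))   [R1 at 2]
2. g(c, s(g(c, g(s(g(e, e)), c))))  →  0   [R5 at ε]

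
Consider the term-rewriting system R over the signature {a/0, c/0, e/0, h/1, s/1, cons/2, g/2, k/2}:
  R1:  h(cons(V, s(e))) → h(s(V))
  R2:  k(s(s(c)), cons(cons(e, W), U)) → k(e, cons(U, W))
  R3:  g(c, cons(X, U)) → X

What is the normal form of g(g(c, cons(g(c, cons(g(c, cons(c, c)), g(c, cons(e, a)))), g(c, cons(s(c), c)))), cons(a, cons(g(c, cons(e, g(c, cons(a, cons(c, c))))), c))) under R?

a

1. g(g(c, cons(g(c, cons(g(c, cons(c, c)), g(c, cons(e, a)))), g(c, cons(s(c), c)))), cons(a, cons(g(c, cons(e, g(c, cons(a, cons(c, c))))), c)))  →  g(g(c, cons(g(c, cons(c, c)), g(c, cons(e, a)))), cons(a, cons(g(c, cons(e, g(c, cons(a, cons(c, c))))), c)))   [R3 at 1]
2. g(g(c, cons(g(c, cons(c, c)), g(c, cons(e, a)))), cons(a, cons(g(c, cons(e, g(c, cons(a, cons(c, c))))), c)))  →  g(g(c, cons(c, c)), cons(a, cons(g(c, cons(e, g(c, cons(a, cons(c, c))))), c)))   [R3 at 1]
3. g(g(c, cons(c, c)), cons(a, cons(g(c, cons(e, g(c, cons(a, cons(c, c))))), c)))  →  g(c, cons(a, cons(g(c, cons(e, g(c, cons(a, cons(c, c))))), c)))   [R3 at 1]
4. g(c, cons(a, cons(g(c, cons(e, g(c, cons(a, cons(c, c))))), c)))  →  a   [R3 at ε]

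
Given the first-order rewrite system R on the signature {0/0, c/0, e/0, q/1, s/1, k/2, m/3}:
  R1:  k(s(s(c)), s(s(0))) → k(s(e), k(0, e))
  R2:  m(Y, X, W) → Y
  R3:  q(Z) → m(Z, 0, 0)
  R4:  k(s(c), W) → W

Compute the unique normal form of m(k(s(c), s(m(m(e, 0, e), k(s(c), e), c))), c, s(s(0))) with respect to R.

1. m(k(s(c), s(m(m(e, 0, e), k(s(c), e), c))), c, s(s(0)))  →  k(s(c), s(m(m(e, 0, e), k(s(c), e), c)))   [R2 at ε]
2. k(s(c), s(m(m(e, 0, e), k(s(c), e), c)))  →  s(m(m(e, 0, e), k(s(c), e), c))   [R4 at ε]
3. s(m(m(e, 0, e), k(s(c), e), c))  →  s(m(e, 0, e))   [R2 at 1]
4. s(m(e, 0, e))  →  s(e)   [R2 at 1]

s(e)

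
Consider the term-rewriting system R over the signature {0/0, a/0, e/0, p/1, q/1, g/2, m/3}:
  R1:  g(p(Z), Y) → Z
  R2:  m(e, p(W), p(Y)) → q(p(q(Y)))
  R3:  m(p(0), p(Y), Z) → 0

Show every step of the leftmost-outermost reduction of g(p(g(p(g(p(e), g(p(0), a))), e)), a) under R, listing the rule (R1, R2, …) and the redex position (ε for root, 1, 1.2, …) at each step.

1. g(p(g(p(g(p(e), g(p(0), a))), e)), a)  →  g(p(g(p(e), g(p(0), a))), e)   [R1 at ε]
2. g(p(g(p(e), g(p(0), a))), e)  →  g(p(e), g(p(0), a))   [R1 at ε]
3. g(p(e), g(p(0), a))  →  e   [R1 at ε]

e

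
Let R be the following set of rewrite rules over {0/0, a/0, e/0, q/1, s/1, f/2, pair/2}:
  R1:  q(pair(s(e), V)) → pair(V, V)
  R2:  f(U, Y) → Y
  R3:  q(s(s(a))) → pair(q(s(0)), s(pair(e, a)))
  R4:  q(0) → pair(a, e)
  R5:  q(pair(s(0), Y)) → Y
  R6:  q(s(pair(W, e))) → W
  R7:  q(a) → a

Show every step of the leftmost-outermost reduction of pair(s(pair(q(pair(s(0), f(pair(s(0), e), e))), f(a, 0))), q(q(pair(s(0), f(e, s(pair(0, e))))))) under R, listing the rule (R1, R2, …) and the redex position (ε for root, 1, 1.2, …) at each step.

pair(s(pair(e, 0)), 0)

1. pair(s(pair(q(pair(s(0), f(pair(s(0), e), e))), f(a, 0))), q(q(pair(s(0), f(e, s(pair(0, e)))))))  →  pair(s(pair(f(pair(s(0), e), e), f(a, 0))), q(q(pair(s(0), f(e, s(pair(0, e)))))))   [R5 at 1.1.1]
2. pair(s(pair(f(pair(s(0), e), e), f(a, 0))), q(q(pair(s(0), f(e, s(pair(0, e)))))))  →  pair(s(pair(e, f(a, 0))), q(q(pair(s(0), f(e, s(pair(0, e)))))))   [R2 at 1.1.1]
3. pair(s(pair(e, f(a, 0))), q(q(pair(s(0), f(e, s(pair(0, e)))))))  →  pair(s(pair(e, 0)), q(q(pair(s(0), f(e, s(pair(0, e)))))))   [R2 at 1.1.2]
4. pair(s(pair(e, 0)), q(q(pair(s(0), f(e, s(pair(0, e)))))))  →  pair(s(pair(e, 0)), q(f(e, s(pair(0, e)))))   [R5 at 2.1]
5. pair(s(pair(e, 0)), q(f(e, s(pair(0, e)))))  →  pair(s(pair(e, 0)), q(s(pair(0, e))))   [R2 at 2.1]
6. pair(s(pair(e, 0)), q(s(pair(0, e))))  →  pair(s(pair(e, 0)), 0)   [R6 at 2]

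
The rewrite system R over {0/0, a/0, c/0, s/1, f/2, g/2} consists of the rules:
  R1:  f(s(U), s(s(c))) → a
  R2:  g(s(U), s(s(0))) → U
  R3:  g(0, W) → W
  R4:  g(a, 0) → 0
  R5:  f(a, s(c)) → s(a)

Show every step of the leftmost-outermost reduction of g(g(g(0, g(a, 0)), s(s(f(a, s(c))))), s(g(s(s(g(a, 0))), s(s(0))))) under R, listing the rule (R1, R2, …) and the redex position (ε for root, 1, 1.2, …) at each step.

s(s(a))

1. g(g(g(0, g(a, 0)), s(s(f(a, s(c))))), s(g(s(s(g(a, 0))), s(s(0)))))  →  g(g(g(a, 0), s(s(f(a, s(c))))), s(g(s(s(g(a, 0))), s(s(0)))))   [R3 at 1.1]
2. g(g(g(a, 0), s(s(f(a, s(c))))), s(g(s(s(g(a, 0))), s(s(0)))))  →  g(g(0, s(s(f(a, s(c))))), s(g(s(s(g(a, 0))), s(s(0)))))   [R4 at 1.1]
3. g(g(0, s(s(f(a, s(c))))), s(g(s(s(g(a, 0))), s(s(0)))))  →  g(s(s(f(a, s(c)))), s(g(s(s(g(a, 0))), s(s(0)))))   [R3 at 1]
4. g(s(s(f(a, s(c)))), s(g(s(s(g(a, 0))), s(s(0)))))  →  g(s(s(s(a))), s(g(s(s(g(a, 0))), s(s(0)))))   [R5 at 1.1.1]
5. g(s(s(s(a))), s(g(s(s(g(a, 0))), s(s(0)))))  →  g(s(s(s(a))), s(s(g(a, 0))))   [R2 at 2.1]
6. g(s(s(s(a))), s(s(g(a, 0))))  →  g(s(s(s(a))), s(s(0)))   [R4 at 2.1.1]
7. g(s(s(s(a))), s(s(0)))  →  s(s(a))   [R2 at ε]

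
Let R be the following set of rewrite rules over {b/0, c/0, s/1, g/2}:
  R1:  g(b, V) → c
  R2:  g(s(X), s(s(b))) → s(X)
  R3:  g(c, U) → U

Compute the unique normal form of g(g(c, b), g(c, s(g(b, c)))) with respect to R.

c

1. g(g(c, b), g(c, s(g(b, c))))  →  g(b, g(c, s(g(b, c))))   [R3 at 1]
2. g(b, g(c, s(g(b, c))))  →  c   [R1 at ε]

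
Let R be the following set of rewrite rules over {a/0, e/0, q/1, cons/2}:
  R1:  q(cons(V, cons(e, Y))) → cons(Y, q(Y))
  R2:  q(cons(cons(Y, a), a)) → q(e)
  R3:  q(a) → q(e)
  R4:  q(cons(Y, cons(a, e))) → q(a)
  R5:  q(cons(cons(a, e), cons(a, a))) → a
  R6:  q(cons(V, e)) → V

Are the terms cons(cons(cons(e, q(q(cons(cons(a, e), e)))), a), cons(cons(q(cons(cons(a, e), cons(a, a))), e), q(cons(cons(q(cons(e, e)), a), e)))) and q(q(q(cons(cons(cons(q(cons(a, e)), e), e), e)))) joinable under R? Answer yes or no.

Reduce t₁ = cons(cons(cons(e, q(q(cons(cons(a, e), e)))), a), cons(cons(q(cons(cons(a, e), cons(a, a))), e), q(cons(cons(q(cons(e, e)), a), e)))):
1. cons(cons(cons(e, q(q(cons(cons(a, e), e)))), a), cons(cons(q(cons(cons(a, e), cons(a, a))), e), q(cons(cons(q(cons(e, e)), a), e))))  →  cons(cons(cons(e, q(cons(a, e))), a), cons(cons(q(cons(cons(a, e), cons(a, a))), e), q(cons(cons(q(cons(e, e)), a), e))))   [R6 at 1.1.2.1]
2. cons(cons(cons(e, q(cons(a, e))), a), cons(cons(q(cons(cons(a, e), cons(a, a))), e), q(cons(cons(q(cons(e, e)), a), e))))  →  cons(cons(cons(e, a), a), cons(cons(q(cons(cons(a, e), cons(a, a))), e), q(cons(cons(q(cons(e, e)), a), e))))   [R6 at 1.1.2]
3. cons(cons(cons(e, a), a), cons(cons(q(cons(cons(a, e), cons(a, a))), e), q(cons(cons(q(cons(e, e)), a), e))))  →  cons(cons(cons(e, a), a), cons(cons(a, e), q(cons(cons(q(cons(e, e)), a), e))))   [R5 at 2.1.1]
4. cons(cons(cons(e, a), a), cons(cons(a, e), q(cons(cons(q(cons(e, e)), a), e))))  →  cons(cons(cons(e, a), a), cons(cons(a, e), cons(q(cons(e, e)), a)))   [R6 at 2.2]
5. cons(cons(cons(e, a), a), cons(cons(a, e), cons(q(cons(e, e)), a)))  →  cons(cons(cons(e, a), a), cons(cons(a, e), cons(e, a)))   [R6 at 2.2.1]

Reduce t₂ = q(q(q(cons(cons(cons(q(cons(a, e)), e), e), e)))):
1. q(q(q(cons(cons(cons(q(cons(a, e)), e), e), e))))  →  q(q(cons(cons(q(cons(a, e)), e), e)))   [R6 at 1.1]
2. q(q(cons(cons(q(cons(a, e)), e), e)))  →  q(cons(q(cons(a, e)), e))   [R6 at 1]
3. q(cons(q(cons(a, e)), e))  →  q(cons(a, e))   [R6 at ε]
4. q(cons(a, e))  →  a   [R6 at ε]

no — NF(t₁) = cons(cons(cons(e, a), a), cons(cons(a, e), cons(e, a))), NF(t₂) = a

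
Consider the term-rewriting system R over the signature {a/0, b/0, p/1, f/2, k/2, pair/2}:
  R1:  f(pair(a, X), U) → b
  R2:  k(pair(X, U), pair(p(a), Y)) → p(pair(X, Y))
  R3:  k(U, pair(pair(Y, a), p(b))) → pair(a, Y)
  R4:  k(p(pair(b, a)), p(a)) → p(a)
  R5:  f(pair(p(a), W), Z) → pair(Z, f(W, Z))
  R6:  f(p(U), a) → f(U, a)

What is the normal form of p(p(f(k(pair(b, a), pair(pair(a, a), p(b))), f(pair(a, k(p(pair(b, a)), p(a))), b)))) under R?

p(p(b))

1. p(p(f(k(pair(b, a), pair(pair(a, a), p(b))), f(pair(a, k(p(pair(b, a)), p(a))), b))))  →  p(p(f(pair(a, a), f(pair(a, k(p(pair(b, a)), p(a))), b))))   [R3 at 1.1.1]
2. p(p(f(pair(a, a), f(pair(a, k(p(pair(b, a)), p(a))), b))))  →  p(p(b))   [R1 at 1.1]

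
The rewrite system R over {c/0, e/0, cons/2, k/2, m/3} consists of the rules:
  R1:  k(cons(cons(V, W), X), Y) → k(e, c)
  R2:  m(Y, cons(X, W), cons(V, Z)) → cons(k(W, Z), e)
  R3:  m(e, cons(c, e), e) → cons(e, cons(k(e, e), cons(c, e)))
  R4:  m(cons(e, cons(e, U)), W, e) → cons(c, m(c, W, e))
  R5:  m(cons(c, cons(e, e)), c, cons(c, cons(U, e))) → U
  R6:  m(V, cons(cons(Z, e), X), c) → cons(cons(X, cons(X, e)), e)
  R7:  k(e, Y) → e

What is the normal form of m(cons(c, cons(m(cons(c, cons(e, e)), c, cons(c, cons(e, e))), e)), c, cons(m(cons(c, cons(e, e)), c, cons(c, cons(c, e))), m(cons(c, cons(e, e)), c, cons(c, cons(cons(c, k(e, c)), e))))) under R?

1. m(cons(c, cons(m(cons(c, cons(e, e)), c, cons(c, cons(e, e))), e)), c, cons(m(cons(c, cons(e, e)), c, cons(c, cons(c, e))), m(cons(c, cons(e, e)), c, cons(c, cons(cons(c, k(e, c)), e)))))  →  m(cons(c, cons(e, e)), c, cons(m(cons(c, cons(e, e)), c, cons(c, cons(c, e))), m(cons(c, cons(e, e)), c, cons(c, cons(cons(c, k(e, c)), e)))))   [R5 at 1.2.1]
2. m(cons(c, cons(e, e)), c, cons(m(cons(c, cons(e, e)), c, cons(c, cons(c, e))), m(cons(c, cons(e, e)), c, cons(c, cons(cons(c, k(e, c)), e)))))  →  m(cons(c, cons(e, e)), c, cons(c, m(cons(c, cons(e, e)), c, cons(c, cons(cons(c, k(e, c)), e)))))   [R5 at 3.1]
3. m(cons(c, cons(e, e)), c, cons(c, m(cons(c, cons(e, e)), c, cons(c, cons(cons(c, k(e, c)), e)))))  →  m(cons(c, cons(e, e)), c, cons(c, cons(c, k(e, c))))   [R5 at 3.2]
4. m(cons(c, cons(e, e)), c, cons(c, cons(c, k(e, c))))  →  m(cons(c, cons(e, e)), c, cons(c, cons(c, e)))   [R7 at 3.2.2]
5. m(cons(c, cons(e, e)), c, cons(c, cons(c, e)))  →  c   [R5 at ε]

c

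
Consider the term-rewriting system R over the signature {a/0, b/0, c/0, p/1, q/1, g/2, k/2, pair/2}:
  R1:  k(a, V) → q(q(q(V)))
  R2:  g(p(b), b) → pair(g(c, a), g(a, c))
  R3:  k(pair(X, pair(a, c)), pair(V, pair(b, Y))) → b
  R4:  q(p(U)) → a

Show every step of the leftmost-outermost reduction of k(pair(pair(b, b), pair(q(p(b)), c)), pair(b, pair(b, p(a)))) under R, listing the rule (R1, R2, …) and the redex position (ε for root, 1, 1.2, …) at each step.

1. k(pair(pair(b, b), pair(q(p(b)), c)), pair(b, pair(b, p(a))))  →  k(pair(pair(b, b), pair(a, c)), pair(b, pair(b, p(a))))   [R4 at 1.2.1]
2. k(pair(pair(b, b), pair(a, c)), pair(b, pair(b, p(a))))  →  b   [R3 at ε]

b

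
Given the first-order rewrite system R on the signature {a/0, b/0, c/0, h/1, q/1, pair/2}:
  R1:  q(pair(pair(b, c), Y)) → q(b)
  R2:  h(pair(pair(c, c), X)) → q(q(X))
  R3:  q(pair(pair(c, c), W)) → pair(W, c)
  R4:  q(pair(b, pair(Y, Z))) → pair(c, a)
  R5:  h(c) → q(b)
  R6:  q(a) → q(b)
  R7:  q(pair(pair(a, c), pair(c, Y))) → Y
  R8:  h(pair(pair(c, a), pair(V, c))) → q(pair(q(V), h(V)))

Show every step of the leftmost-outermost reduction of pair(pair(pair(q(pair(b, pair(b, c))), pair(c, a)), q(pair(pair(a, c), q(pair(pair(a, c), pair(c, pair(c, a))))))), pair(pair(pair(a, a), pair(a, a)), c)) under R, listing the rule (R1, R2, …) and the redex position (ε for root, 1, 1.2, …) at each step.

pair(pair(pair(pair(c, a), pair(c, a)), a), pair(pair(pair(a, a), pair(a, a)), c))

1. pair(pair(pair(q(pair(b, pair(b, c))), pair(c, a)), q(pair(pair(a, c), q(pair(pair(a, c), pair(c, pair(c, a))))))), pair(pair(pair(a, a), pair(a, a)), c))  →  pair(pair(pair(pair(c, a), pair(c, a)), q(pair(pair(a, c), q(pair(pair(a, c), pair(c, pair(c, a))))))), pair(pair(pair(a, a), pair(a, a)), c))   [R4 at 1.1.1]
2. pair(pair(pair(pair(c, a), pair(c, a)), q(pair(pair(a, c), q(pair(pair(a, c), pair(c, pair(c, a))))))), pair(pair(pair(a, a), pair(a, a)), c))  →  pair(pair(pair(pair(c, a), pair(c, a)), q(pair(pair(a, c), pair(c, a)))), pair(pair(pair(a, a), pair(a, a)), c))   [R7 at 1.2.1.2]
3. pair(pair(pair(pair(c, a), pair(c, a)), q(pair(pair(a, c), pair(c, a)))), pair(pair(pair(a, a), pair(a, a)), c))  →  pair(pair(pair(pair(c, a), pair(c, a)), a), pair(pair(pair(a, a), pair(a, a)), c))   [R7 at 1.2]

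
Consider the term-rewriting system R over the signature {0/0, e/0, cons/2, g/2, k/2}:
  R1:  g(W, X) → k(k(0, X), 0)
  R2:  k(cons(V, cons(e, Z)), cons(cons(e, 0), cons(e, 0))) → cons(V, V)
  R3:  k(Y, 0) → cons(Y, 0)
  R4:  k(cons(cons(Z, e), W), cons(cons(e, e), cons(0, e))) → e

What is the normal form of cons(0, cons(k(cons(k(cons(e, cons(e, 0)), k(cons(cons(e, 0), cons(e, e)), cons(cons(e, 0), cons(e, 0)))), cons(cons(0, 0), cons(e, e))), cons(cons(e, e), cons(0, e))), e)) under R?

1. cons(0, cons(k(cons(k(cons(e, cons(e, 0)), k(cons(cons(e, 0), cons(e, e)), cons(cons(e, 0), cons(e, 0)))), cons(cons(0, 0), cons(e, e))), cons(cons(e, e), cons(0, e))), e))  →  cons(0, cons(k(cons(k(cons(e, cons(e, 0)), cons(cons(e, 0), cons(e, 0))), cons(cons(0, 0), cons(e, e))), cons(cons(e, e), cons(0, e))), e))   [R2 at 2.1.1.1.2]
2. cons(0, cons(k(cons(k(cons(e, cons(e, 0)), cons(cons(e, 0), cons(e, 0))), cons(cons(0, 0), cons(e, e))), cons(cons(e, e), cons(0, e))), e))  →  cons(0, cons(k(cons(cons(e, e), cons(cons(0, 0), cons(e, e))), cons(cons(e, e), cons(0, e))), e))   [R2 at 2.1.1.1]
3. cons(0, cons(k(cons(cons(e, e), cons(cons(0, 0), cons(e, e))), cons(cons(e, e), cons(0, e))), e))  →  cons(0, cons(e, e))   [R4 at 2.1]

cons(0, cons(e, e))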